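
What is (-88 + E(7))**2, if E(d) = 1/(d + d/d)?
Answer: 494209/64 ≈ 7722.0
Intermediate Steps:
E(d) = 1/(1 + d) (E(d) = 1/(d + 1) = 1/(1 + d))
(-88 + E(7))**2 = (-88 + 1/(1 + 7))**2 = (-88 + 1/8)**2 = (-703/8)**2 = 494209/64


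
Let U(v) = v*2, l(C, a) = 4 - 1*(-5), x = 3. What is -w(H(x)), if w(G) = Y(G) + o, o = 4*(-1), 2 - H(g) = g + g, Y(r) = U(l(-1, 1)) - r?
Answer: -18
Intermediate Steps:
l(C, a) = 9 (l(C, a) = 4 + 5 = 9)
U(v) = 2*v
Y(r) = 18 - r (Y(r) = 2*9 - r = 18 - r)
H(g) = 2 - 2*g (H(g) = 2 - (g + g) = 2 - 2*g)
o = -4
w(G) = 14 - G (w(G) = (18 - G) - 4 = 14 - G)
-w(H(x)) = -(14 - (2 - 2*3)) = -(14 - (2 - 6)) = -(14 - 1*(-4)) = -(14 + 4) = -1*18 = -18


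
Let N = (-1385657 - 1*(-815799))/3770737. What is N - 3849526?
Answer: -14515550690520/3770737 ≈ -3.8495e+6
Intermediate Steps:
N = -569858/3770737 (N = (-1385657 + 815799)*(1/3770737) = -569858*1/3770737 = -569858/3770737 ≈ -0.15113)
N - 3849526 = -569858/3770737 - 3849526 = -14515550690520/3770737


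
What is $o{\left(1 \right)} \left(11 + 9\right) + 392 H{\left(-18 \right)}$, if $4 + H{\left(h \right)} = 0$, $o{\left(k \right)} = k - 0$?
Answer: $-1548$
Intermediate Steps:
$o{\left(k \right)} = k$ ($o{\left(k \right)} = k + 0 = k$)
$H{\left(h \right)} = -4$ ($H{\left(h \right)} = -4 + 0 = -4$)
$o{\left(1 \right)} \left(11 + 9\right) + 392 H{\left(-18 \right)} = 1 \left(11 + 9\right) + 392 \left(-4\right) = 1 \cdot 20 - 1568 = 20 - 1568 = -1548$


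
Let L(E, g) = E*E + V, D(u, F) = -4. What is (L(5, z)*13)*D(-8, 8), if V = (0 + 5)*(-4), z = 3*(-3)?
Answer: -260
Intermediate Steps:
z = -9
V = -20 (V = 5*(-4) = -20)
L(E, g) = -20 + E**2 (L(E, g) = E*E - 20 = E**2 - 20 = -20 + E**2)
(L(5, z)*13)*D(-8, 8) = ((-20 + 5**2)*13)*(-4) = ((-20 + 25)*13)*(-4) = (5*13)*(-4) = 65*(-4) = -260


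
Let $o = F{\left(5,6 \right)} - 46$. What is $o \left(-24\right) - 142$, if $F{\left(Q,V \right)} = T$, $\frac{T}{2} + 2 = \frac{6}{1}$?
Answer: $770$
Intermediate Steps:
$T = 8$ ($T = -4 + 2 \cdot \frac{6}{1} = -4 + 2 \cdot 6 \cdot 1 = -4 + 2 \cdot 6 = -4 + 12 = 8$)
$F{\left(Q,V \right)} = 8$
$o = -38$ ($o = 8 - 46 = -38$)
$o \left(-24\right) - 142 = \left(-38\right) \left(-24\right) - 142 = 912 - 142 = 770$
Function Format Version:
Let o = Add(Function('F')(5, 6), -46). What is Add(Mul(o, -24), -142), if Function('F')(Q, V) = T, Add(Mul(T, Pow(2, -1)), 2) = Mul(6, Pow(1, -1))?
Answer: 770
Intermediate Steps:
T = 8 (T = Add(-4, Mul(2, Mul(6, Pow(1, -1)))) = Add(-4, Mul(2, Mul(6, 1))) = Add(-4, Mul(2, 6)) = Add(-4, 12) = 8)
Function('F')(Q, V) = 8
o = -38 (o = Add(8, -46) = -38)
Add(Mul(o, -24), -142) = Add(Mul(-38, -24), -142) = Add(912, -142) = 770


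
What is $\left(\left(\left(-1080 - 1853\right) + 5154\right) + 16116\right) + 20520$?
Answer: $38857$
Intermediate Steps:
$\left(\left(\left(-1080 - 1853\right) + 5154\right) + 16116\right) + 20520 = \left(\left(-2933 + 5154\right) + 16116\right) + 20520 = \left(2221 + 16116\right) + 20520 = 18337 + 20520 = 38857$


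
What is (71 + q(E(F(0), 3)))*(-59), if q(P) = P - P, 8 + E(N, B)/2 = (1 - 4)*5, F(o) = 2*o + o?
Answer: -4189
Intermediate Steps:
F(o) = 3*o
E(N, B) = -46 (E(N, B) = -16 + 2*((1 - 4)*5) = -16 + 2*(-3*5) = -16 + 2*(-15) = -16 - 30 = -46)
q(P) = 0
(71 + q(E(F(0), 3)))*(-59) = (71 + 0)*(-59) = 71*(-59) = -4189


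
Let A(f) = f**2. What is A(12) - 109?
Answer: 35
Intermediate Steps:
A(12) - 109 = 12**2 - 109 = 144 - 109 = 35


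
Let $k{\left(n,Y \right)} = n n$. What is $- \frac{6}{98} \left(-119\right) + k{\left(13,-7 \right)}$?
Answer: $\frac{1234}{7} \approx 176.29$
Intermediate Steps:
$k{\left(n,Y \right)} = n^{2}$
$- \frac{6}{98} \left(-119\right) + k{\left(13,-7 \right)} = - \frac{6}{98} \left(-119\right) + 13^{2} = \left(-6\right) \frac{1}{98} \left(-119\right) + 169 = \left(- \frac{3}{49}\right) \left(-119\right) + 169 = \frac{51}{7} + 169 = \frac{1234}{7}$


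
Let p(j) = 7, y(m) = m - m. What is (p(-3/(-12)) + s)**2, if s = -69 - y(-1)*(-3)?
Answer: 3844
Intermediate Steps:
y(m) = 0
s = -69 (s = -69 - 0*(-3) = -69 - 1*0 = -69 + 0 = -69)
(p(-3/(-12)) + s)**2 = (7 - 69)**2 = (-62)**2 = 3844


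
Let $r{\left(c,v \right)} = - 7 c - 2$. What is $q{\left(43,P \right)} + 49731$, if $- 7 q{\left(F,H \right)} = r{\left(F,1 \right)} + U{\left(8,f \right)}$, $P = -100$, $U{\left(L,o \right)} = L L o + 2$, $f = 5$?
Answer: $\frac{348098}{7} \approx 49728.0$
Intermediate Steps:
$U{\left(L,o \right)} = 2 + o L^{2}$ ($U{\left(L,o \right)} = L^{2} o + 2 = o L^{2} + 2 = 2 + o L^{2}$)
$r{\left(c,v \right)} = -2 - 7 c$
$q{\left(F,H \right)} = - \frac{320}{7} + F$ ($q{\left(F,H \right)} = - \frac{\left(-2 - 7 F\right) + \left(2 + 5 \cdot 8^{2}\right)}{7} = - \frac{\left(-2 - 7 F\right) + \left(2 + 5 \cdot 64\right)}{7} = - \frac{\left(-2 - 7 F\right) + \left(2 + 320\right)}{7} = - \frac{\left(-2 - 7 F\right) + 322}{7} = - \frac{320 - 7 F}{7} = - \frac{320}{7} + F$)
$q{\left(43,P \right)} + 49731 = \left(- \frac{320}{7} + 43\right) + 49731 = - \frac{19}{7} + 49731 = \frac{348098}{7}$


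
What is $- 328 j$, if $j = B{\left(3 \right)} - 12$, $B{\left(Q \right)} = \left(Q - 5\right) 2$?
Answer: $5248$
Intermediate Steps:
$B{\left(Q \right)} = -10 + 2 Q$ ($B{\left(Q \right)} = \left(-5 + Q\right) 2 = -10 + 2 Q$)
$j = -16$ ($j = \left(-10 + 2 \cdot 3\right) - 12 = \left(-10 + 6\right) - 12 = -4 - 12 = -16$)
$- 328 j = \left(-328\right) \left(-16\right) = 5248$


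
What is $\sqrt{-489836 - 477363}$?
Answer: $i \sqrt{967199} \approx 983.46 i$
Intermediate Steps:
$\sqrt{-489836 - 477363} = \sqrt{-967199} = i \sqrt{967199}$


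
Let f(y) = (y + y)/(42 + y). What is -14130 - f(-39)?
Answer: -14104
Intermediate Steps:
f(y) = 2*y/(42 + y) (f(y) = (2*y)/(42 + y) = 2*y/(42 + y))
-14130 - f(-39) = -14130 - 2*(-39)/(42 - 39) = -14130 - 2*(-39)/3 = -14130 - 1*(-26) = -14130 + 26 = -14104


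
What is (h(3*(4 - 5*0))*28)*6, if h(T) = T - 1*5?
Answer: 1176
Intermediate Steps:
h(T) = -5 + T (h(T) = T - 5 = -5 + T)
(h(3*(4 - 5*0))*28)*6 = ((-5 + 3*(4 - 5*0))*28)*6 = ((-5 + 3*(4 + 0))*28)*6 = ((-5 + 3*4)*28)*6 = ((-5 + 12)*28)*6 = (7*28)*6 = 196*6 = 1176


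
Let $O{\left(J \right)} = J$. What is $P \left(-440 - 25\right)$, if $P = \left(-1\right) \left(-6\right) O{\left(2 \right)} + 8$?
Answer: $-9300$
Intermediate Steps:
$P = 20$ ($P = \left(-1\right) \left(-6\right) 2 + 8 = 6 \cdot 2 + 8 = 12 + 8 = 20$)
$P \left(-440 - 25\right) = 20 \left(-440 - 25\right) = 20 \left(-465\right) = -9300$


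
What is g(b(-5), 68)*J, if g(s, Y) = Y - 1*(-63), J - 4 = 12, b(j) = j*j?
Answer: 2096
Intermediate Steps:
b(j) = j²
J = 16 (J = 4 + 12 = 16)
g(s, Y) = 63 + Y (g(s, Y) = Y + 63 = 63 + Y)
g(b(-5), 68)*J = (63 + 68)*16 = 131*16 = 2096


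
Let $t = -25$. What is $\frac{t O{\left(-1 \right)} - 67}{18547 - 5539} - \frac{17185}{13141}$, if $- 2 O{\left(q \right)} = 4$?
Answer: $- \frac{223765877}{170938128} \approx -1.309$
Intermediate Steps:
$O{\left(q \right)} = -2$ ($O{\left(q \right)} = \left(- \frac{1}{2}\right) 4 = -2$)
$\frac{t O{\left(-1 \right)} - 67}{18547 - 5539} - \frac{17185}{13141} = \frac{\left(-25\right) \left(-2\right) - 67}{18547 - 5539} - \frac{17185}{13141} = \frac{50 - 67}{13008} - \frac{17185}{13141} = \left(-17\right) \frac{1}{13008} - \frac{17185}{13141} = - \frac{17}{13008} - \frac{17185}{13141} = - \frac{223765877}{170938128}$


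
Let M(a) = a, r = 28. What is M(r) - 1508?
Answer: -1480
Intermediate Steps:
M(r) - 1508 = 28 - 1508 = -1480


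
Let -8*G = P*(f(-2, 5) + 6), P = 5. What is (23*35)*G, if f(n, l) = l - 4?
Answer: -28175/8 ≈ -3521.9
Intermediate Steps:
f(n, l) = -4 + l
G = -35/8 (G = -5*((-4 + 5) + 6)/8 = -5*(1 + 6)/8 = -5*7/8 = -⅛*35 = -35/8 ≈ -4.3750)
(23*35)*G = (23*35)*(-35/8) = 805*(-35/8) = -28175/8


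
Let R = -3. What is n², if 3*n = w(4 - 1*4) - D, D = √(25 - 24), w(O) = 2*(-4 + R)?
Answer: 25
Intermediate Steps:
w(O) = -14 (w(O) = 2*(-4 - 3) = 2*(-7) = -14)
D = 1 (D = √1 = 1)
n = -5 (n = (-14 - 1*1)/3 = (-14 - 1)/3 = (⅓)*(-15) = -5)
n² = (-5)² = 25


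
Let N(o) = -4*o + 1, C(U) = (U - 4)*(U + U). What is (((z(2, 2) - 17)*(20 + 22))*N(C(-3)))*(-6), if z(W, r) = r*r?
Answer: -547092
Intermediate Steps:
z(W, r) = r²
C(U) = 2*U*(-4 + U) (C(U) = (-4 + U)*(2*U) = 2*U*(-4 + U))
N(o) = 1 - 4*o
(((z(2, 2) - 17)*(20 + 22))*N(C(-3)))*(-6) = (((2² - 17)*(20 + 22))*(1 - 8*(-3)*(-4 - 3)))*(-6) = (((4 - 17)*42)*(1 - 8*(-3)*(-7)))*(-6) = ((-13*42)*(1 - 4*42))*(-6) = -546*(1 - 168)*(-6) = -546*(-167)*(-6) = 91182*(-6) = -547092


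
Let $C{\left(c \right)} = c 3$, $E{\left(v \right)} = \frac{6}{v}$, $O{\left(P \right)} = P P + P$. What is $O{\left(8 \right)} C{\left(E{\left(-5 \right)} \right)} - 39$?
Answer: $- \frac{1491}{5} \approx -298.2$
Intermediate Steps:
$O{\left(P \right)} = P + P^{2}$ ($O{\left(P \right)} = P^{2} + P = P + P^{2}$)
$C{\left(c \right)} = 3 c$
$O{\left(8 \right)} C{\left(E{\left(-5 \right)} \right)} - 39 = 8 \left(1 + 8\right) 3 \frac{6}{-5} - 39 = 8 \cdot 9 \cdot 3 \cdot 6 \left(- \frac{1}{5}\right) - 39 = 72 \cdot 3 \left(- \frac{6}{5}\right) - 39 = 72 \left(- \frac{18}{5}\right) - 39 = - \frac{1296}{5} - 39 = - \frac{1491}{5}$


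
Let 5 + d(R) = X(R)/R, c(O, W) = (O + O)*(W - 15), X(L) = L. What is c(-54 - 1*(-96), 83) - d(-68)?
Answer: 5716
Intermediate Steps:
c(O, W) = 2*O*(-15 + W) (c(O, W) = (2*O)*(-15 + W) = 2*O*(-15 + W))
d(R) = -4 (d(R) = -5 + R/R = -5 + 1 = -4)
c(-54 - 1*(-96), 83) - d(-68) = 2*(-54 - 1*(-96))*(-15 + 83) - 1*(-4) = 2*(-54 + 96)*68 + 4 = 2*42*68 + 4 = 5712 + 4 = 5716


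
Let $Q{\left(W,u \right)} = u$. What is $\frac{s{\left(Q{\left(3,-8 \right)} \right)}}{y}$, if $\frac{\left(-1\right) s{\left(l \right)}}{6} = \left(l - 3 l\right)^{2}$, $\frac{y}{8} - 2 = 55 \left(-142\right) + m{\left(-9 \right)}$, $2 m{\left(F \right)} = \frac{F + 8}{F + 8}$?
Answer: $\frac{128}{5205} \approx 0.024592$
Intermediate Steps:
$m{\left(F \right)} = \frac{1}{2}$ ($m{\left(F \right)} = \frac{\left(F + 8\right) \frac{1}{F + 8}}{2} = \frac{\left(8 + F\right) \frac{1}{8 + F}}{2} = \frac{1}{2} \cdot 1 = \frac{1}{2}$)
$y = -62460$ ($y = 16 + 8 \left(55 \left(-142\right) + \frac{1}{2}\right) = 16 + 8 \left(-7810 + \frac{1}{2}\right) = 16 + 8 \left(- \frac{15619}{2}\right) = 16 - 62476 = -62460$)
$s{\left(l \right)} = - 24 l^{2}$ ($s{\left(l \right)} = - 6 \left(l - 3 l\right)^{2} = - 6 \left(- 2 l\right)^{2} = - 6 \cdot 4 l^{2} = - 24 l^{2}$)
$\frac{s{\left(Q{\left(3,-8 \right)} \right)}}{y} = \frac{\left(-24\right) \left(-8\right)^{2}}{-62460} = \left(-24\right) 64 \left(- \frac{1}{62460}\right) = \left(-1536\right) \left(- \frac{1}{62460}\right) = \frac{128}{5205}$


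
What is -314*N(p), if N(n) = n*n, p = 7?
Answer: -15386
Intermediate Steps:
N(n) = n²
-314*N(p) = -314*7² = -314*49 = -15386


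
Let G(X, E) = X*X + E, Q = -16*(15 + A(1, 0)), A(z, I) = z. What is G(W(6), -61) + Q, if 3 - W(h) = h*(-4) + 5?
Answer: 167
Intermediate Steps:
W(h) = -2 + 4*h (W(h) = 3 - (h*(-4) + 5) = 3 - (-4*h + 5) = 3 - (5 - 4*h) = 3 + (-5 + 4*h) = -2 + 4*h)
Q = -256 (Q = -16*(15 + 1) = -16*16 = -256)
G(X, E) = E + X**2 (G(X, E) = X**2 + E = E + X**2)
G(W(6), -61) + Q = (-61 + (-2 + 4*6)**2) - 256 = (-61 + (-2 + 24)**2) - 256 = (-61 + 22**2) - 256 = (-61 + 484) - 256 = 423 - 256 = 167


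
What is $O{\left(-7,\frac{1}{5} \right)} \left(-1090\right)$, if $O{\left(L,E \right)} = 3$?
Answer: $-3270$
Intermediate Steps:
$O{\left(-7,\frac{1}{5} \right)} \left(-1090\right) = 3 \left(-1090\right) = -3270$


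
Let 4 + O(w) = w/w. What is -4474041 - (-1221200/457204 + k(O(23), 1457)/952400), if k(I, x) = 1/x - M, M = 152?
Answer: -709624610463754076437/158609416886800 ≈ -4.4740e+6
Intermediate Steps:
O(w) = -3 (O(w) = -4 + w/w = -4 + 1 = -3)
k(I, x) = -152 + 1/x (k(I, x) = 1/x - 1*152 = 1/x - 152 = -152 + 1/x)
-4474041 - (-1221200/457204 + k(O(23), 1457)/952400) = -4474041 - (-1221200/457204 + (-152 + 1/1457)/952400) = -4474041 - (-1221200*1/457204 + (-152 + 1/1457)*(1/952400)) = -4474041 - (-305300/114301 - 221463/1457*1/952400) = -4474041 - (-305300/114301 - 221463/1387646800) = -4474041 - 1*(-423673881482363/158609416886800) = -4474041 + 423673881482363/158609416886800 = -709624610463754076437/158609416886800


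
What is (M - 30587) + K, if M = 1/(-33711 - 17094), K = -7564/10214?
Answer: -7936329885862/259461135 ≈ -30588.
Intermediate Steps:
K = -3782/5107 (K = -7564*1/10214 = -3782/5107 ≈ -0.74055)
M = -1/50805 (M = 1/(-50805) = -1/50805 ≈ -1.9683e-5)
(M - 30587) + K = (-1/50805 - 30587) - 3782/5107 = -1553972536/50805 - 3782/5107 = -7936329885862/259461135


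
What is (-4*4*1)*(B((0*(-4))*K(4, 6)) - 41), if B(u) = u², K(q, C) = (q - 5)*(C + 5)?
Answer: 656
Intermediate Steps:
K(q, C) = (-5 + q)*(5 + C)
(-4*4*1)*(B((0*(-4))*K(4, 6)) - 41) = (-4*4*1)*(((0*(-4))*(-25 - 5*6 + 5*4 + 6*4))² - 41) = (-16*1)*((0*(-25 - 30 + 20 + 24))² - 41) = -16*((0*(-11))² - 41) = -16*(0² - 41) = -16*(0 - 41) = -16*(-41) = 656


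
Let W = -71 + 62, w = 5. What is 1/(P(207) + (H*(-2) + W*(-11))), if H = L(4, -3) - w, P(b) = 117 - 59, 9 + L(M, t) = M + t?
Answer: 1/183 ≈ 0.0054645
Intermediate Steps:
W = -9
L(M, t) = -9 + M + t (L(M, t) = -9 + (M + t) = -9 + M + t)
P(b) = 58
H = -13 (H = (-9 + 4 - 3) - 1*5 = -8 - 5 = -13)
1/(P(207) + (H*(-2) + W*(-11))) = 1/(58 + (-13*(-2) - 9*(-11))) = 1/(58 + (26 + 99)) = 1/(58 + 125) = 1/183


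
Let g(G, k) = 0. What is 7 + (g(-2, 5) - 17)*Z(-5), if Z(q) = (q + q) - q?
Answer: 92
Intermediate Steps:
Z(q) = q (Z(q) = 2*q - q = q)
7 + (g(-2, 5) - 17)*Z(-5) = 7 + (0 - 17)*(-5) = 7 - 17*(-5) = 7 + 85 = 92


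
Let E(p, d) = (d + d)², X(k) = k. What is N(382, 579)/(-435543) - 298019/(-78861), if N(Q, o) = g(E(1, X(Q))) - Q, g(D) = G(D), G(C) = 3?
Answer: 43276659212/11449118841 ≈ 3.7799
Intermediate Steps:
E(p, d) = 4*d² (E(p, d) = (2*d)² = 4*d²)
g(D) = 3
N(Q, o) = 3 - Q
N(382, 579)/(-435543) - 298019/(-78861) = (3 - 1*382)/(-435543) - 298019/(-78861) = (3 - 382)*(-1/435543) - 298019*(-1/78861) = -379*(-1/435543) + 298019/78861 = 379/435543 + 298019/78861 = 43276659212/11449118841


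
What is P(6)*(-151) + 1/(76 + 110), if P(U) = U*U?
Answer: -1011095/186 ≈ -5436.0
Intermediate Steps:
P(U) = U²
P(6)*(-151) + 1/(76 + 110) = 6²*(-151) + 1/(76 + 110) = 36*(-151) + 1/186 = -5436 + 1/186 = -1011095/186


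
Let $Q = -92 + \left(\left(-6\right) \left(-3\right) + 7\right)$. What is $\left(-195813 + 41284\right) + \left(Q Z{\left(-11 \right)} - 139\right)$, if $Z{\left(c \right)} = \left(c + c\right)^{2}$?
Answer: $-187096$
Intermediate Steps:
$Q = -67$ ($Q = -92 + \left(18 + 7\right) = -92 + 25 = -67$)
$Z{\left(c \right)} = 4 c^{2}$ ($Z{\left(c \right)} = \left(2 c\right)^{2} = 4 c^{2}$)
$\left(-195813 + 41284\right) + \left(Q Z{\left(-11 \right)} - 139\right) = \left(-195813 + 41284\right) - \left(139 + 67 \cdot 4 \left(-11\right)^{2}\right) = -154529 - \left(139 + 67 \cdot 4 \cdot 121\right) = -154529 - 32567 = -187096$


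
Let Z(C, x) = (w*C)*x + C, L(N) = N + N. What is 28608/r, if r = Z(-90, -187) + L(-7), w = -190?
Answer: -7152/799451 ≈ -0.0089461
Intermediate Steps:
L(N) = 2*N
Z(C, x) = C - 190*C*x (Z(C, x) = (-190*C)*x + C = -190*C*x + C = C - 190*C*x)
r = -3197804 (r = -90*(1 - 190*(-187)) + 2*(-7) = -90*(1 + 35530) - 14 = -90*35531 - 14 = -3197790 - 14 = -3197804)
28608/r = 28608/(-3197804) = 28608*(-1/3197804) = -7152/799451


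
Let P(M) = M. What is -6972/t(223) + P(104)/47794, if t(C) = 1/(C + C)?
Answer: -74308008212/23897 ≈ -3.1095e+6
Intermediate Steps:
t(C) = 1/(2*C)
-6972/t(223) + P(104)/47794 = -6972/((½)/223) + 104/47794 = -6972/((½)*(1/223)) + 104*(1/47794) = -6972/1/446 + 52/23897 = -6972*446 + 52/23897 = -3109512 + 52/23897 = -74308008212/23897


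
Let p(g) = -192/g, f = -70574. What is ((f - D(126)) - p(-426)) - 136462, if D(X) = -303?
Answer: -14678075/71 ≈ -2.0673e+5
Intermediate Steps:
((f - D(126)) - p(-426)) - 136462 = ((-70574 - 1*(-303)) - (-192)/(-426)) - 136462 = ((-70574 + 303) - (-192)*(-1)/426) - 136462 = (-70271 - 1*32/71) - 136462 = (-70271 - 32/71) - 136462 = -4989273/71 - 136462 = -14678075/71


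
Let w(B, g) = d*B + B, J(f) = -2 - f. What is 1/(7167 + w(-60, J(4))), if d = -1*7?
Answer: 1/7527 ≈ 0.00013286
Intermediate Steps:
d = -7
w(B, g) = -6*B (w(B, g) = -7*B + B = -6*B)
1/(7167 + w(-60, J(4))) = 1/(7167 - 6*(-60)) = 1/(7167 + 360) = 1/7527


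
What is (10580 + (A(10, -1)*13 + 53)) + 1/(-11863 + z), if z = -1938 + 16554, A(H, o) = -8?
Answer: 28986338/2753 ≈ 10529.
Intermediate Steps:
z = 14616
(10580 + (A(10, -1)*13 + 53)) + 1/(-11863 + z) = (10580 + (-8*13 + 53)) + 1/(-11863 + 14616) = (10580 + (-104 + 53)) + 1/2753 = (10580 - 51) + 1/2753 = 10529 + 1/2753 = 28986338/2753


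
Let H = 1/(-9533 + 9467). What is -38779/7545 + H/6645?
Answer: -226764181/44120142 ≈ -5.1397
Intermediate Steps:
H = -1/66 (H = 1/(-66) = -1/66 ≈ -0.015152)
-38779/7545 + H/6645 = -38779/7545 - 1/66/6645 = -38779*1/7545 - 1/66*1/6645 = -38779/7545 - 1/438570 = -226764181/44120142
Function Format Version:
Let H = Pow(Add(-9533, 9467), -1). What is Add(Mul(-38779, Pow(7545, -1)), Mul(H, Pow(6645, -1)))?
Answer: Rational(-226764181, 44120142) ≈ -5.1397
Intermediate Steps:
H = Rational(-1, 66) (H = Pow(-66, -1) = Rational(-1, 66) ≈ -0.015152)
Add(Mul(-38779, Pow(7545, -1)), Mul(H, Pow(6645, -1))) = Add(Mul(-38779, Pow(7545, -1)), Mul(Rational(-1, 66), Pow(6645, -1))) = Add(Mul(-38779, Rational(1, 7545)), Mul(Rational(-1, 66), Rational(1, 6645))) = Add(Rational(-38779, 7545), Rational(-1, 438570)) = Rational(-226764181, 44120142)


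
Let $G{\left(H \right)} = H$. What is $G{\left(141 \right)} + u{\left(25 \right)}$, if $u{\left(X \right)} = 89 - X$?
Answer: $205$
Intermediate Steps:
$G{\left(141 \right)} + u{\left(25 \right)} = 141 + \left(89 - 25\right) = 141 + 64 = 205$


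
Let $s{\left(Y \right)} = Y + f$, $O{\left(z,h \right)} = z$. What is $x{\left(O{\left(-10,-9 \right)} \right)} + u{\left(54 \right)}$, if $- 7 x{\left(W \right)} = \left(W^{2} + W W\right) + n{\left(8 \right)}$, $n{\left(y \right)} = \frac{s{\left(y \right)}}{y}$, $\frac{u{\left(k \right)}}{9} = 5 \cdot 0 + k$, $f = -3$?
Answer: $\frac{25611}{56} \approx 457.34$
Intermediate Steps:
$u{\left(k \right)} = 9 k$ ($u{\left(k \right)} = 9 \left(5 \cdot 0 + k\right) = 9 \left(0 + k\right) = 9 k$)
$s{\left(Y \right)} = -3 + Y$ ($s{\left(Y \right)} = Y - 3 = -3 + Y$)
$n{\left(y \right)} = \frac{-3 + y}{y}$
$x{\left(W \right)} = - \frac{5}{56} - \frac{2 W^{2}}{7}$ ($x{\left(W \right)} = - \frac{\left(W^{2} + W W\right) + \frac{-3 + 8}{8}}{7} = - \frac{\left(W^{2} + W^{2}\right) + \frac{1}{8} \cdot 5}{7} = - \frac{2 W^{2} + \frac{5}{8}}{7} = - \frac{\frac{5}{8} + 2 W^{2}}{7} = - \frac{5}{56} - \frac{2 W^{2}}{7}$)
$x{\left(O{\left(-10,-9 \right)} \right)} + u{\left(54 \right)} = \left(- \frac{5}{56} - \frac{2 \left(-10\right)^{2}}{7}\right) + 9 \cdot 54 = \left(- \frac{5}{56} - \frac{200}{7}\right) + 486 = - \frac{1605}{56} + 486 = \frac{25611}{56}$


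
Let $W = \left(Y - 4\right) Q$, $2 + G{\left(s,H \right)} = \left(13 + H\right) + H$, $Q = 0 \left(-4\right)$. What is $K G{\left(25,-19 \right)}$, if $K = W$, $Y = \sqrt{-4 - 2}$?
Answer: $0$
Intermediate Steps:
$Q = 0$
$Y = i \sqrt{6}$ ($Y = \sqrt{-6} = i \sqrt{6} \approx 2.4495 i$)
$G{\left(s,H \right)} = 11 + 2 H$ ($G{\left(s,H \right)} = -2 + \left(\left(13 + H\right) + H\right) = -2 + \left(13 + 2 H\right) = 11 + 2 H$)
$W = 0$ ($W = \left(i \sqrt{6} - 4\right) 0 = \left(-4 + i \sqrt{6}\right) 0 = 0$)
$K = 0$
$K G{\left(25,-19 \right)} = 0 \left(11 + 2 \left(-19\right)\right) = 0 \left(11 - 38\right) = 0 \left(-27\right) = 0$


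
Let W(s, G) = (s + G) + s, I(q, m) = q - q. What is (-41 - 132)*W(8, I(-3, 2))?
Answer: -2768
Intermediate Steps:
I(q, m) = 0
W(s, G) = G + 2*s (W(s, G) = (G + s) + s = G + 2*s)
(-41 - 132)*W(8, I(-3, 2)) = (-41 - 132)*(0 + 2*8) = -173*(0 + 16) = -173*16 = -2768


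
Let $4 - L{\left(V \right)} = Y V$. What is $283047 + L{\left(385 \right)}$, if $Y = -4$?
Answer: $284591$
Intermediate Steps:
$L{\left(V \right)} = 4 + 4 V$ ($L{\left(V \right)} = 4 - - 4 V = 4 + 4 V$)
$283047 + L{\left(385 \right)} = 283047 + \left(4 + 4 \cdot 385\right) = 283047 + \left(4 + 1540\right) = 283047 + 1544 = 284591$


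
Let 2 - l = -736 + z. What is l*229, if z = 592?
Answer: 33434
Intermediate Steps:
l = 146 (l = 2 - (-736 + 592) = 2 - 1*(-144) = 2 + 144 = 146)
l*229 = 146*229 = 33434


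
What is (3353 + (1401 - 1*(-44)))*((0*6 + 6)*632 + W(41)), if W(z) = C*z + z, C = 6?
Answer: 19571042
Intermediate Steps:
W(z) = 7*z (W(z) = 6*z + z = 7*z)
(3353 + (1401 - 1*(-44)))*((0*6 + 6)*632 + W(41)) = (3353 + (1401 - 1*(-44)))*((0*6 + 6)*632 + 7*41) = (3353 + (1401 + 44))*((0 + 6)*632 + 287) = (3353 + 1445)*(6*632 + 287) = 4798*(3792 + 287) = 4798*4079 = 19571042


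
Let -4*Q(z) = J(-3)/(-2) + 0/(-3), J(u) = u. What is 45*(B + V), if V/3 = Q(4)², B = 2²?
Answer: 12735/64 ≈ 198.98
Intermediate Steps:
B = 4
Q(z) = -3/8 (Q(z) = -(-3/(-2) + 0/(-3))/4 = -(-3*(-½) + 0*(-⅓))/4 = -(3/2 + 0)/4 = -¼*3/2 = -3/8)
V = 27/64 (V = 3*(-3/8)² = 3*(9/64) = 27/64 ≈ 0.42188)
45*(B + V) = 45*(4 + 27/64) = 45*(283/64) = 12735/64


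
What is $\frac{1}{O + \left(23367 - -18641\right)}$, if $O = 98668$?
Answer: $\frac{1}{140676} \approx 7.1085 \cdot 10^{-6}$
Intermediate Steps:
$\frac{1}{O + \left(23367 - -18641\right)} = \frac{1}{98668 + \left(23367 - -18641\right)} = \frac{1}{98668 + \left(23367 + 18641\right)} = \frac{1}{98668 + 42008} = \frac{1}{140676}$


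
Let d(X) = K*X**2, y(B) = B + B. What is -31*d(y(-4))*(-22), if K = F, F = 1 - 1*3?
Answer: -87296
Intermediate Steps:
y(B) = 2*B
F = -2 (F = 1 - 3 = -2)
K = -2
d(X) = -2*X**2
-31*d(y(-4))*(-22) = -(-62)*(2*(-4))**2*(-22) = -(-62)*(-8)**2*(-22) = -(-62)*64*(-22) = -31*(-128)*(-22) = 3968*(-22) = -87296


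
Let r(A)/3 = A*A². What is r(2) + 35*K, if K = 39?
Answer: 1389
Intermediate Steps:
r(A) = 3*A³ (r(A) = 3*(A*A²) = 3*A³)
r(2) + 35*K = 3*2³ + 35*39 = 3*8 + 1365 = 24 + 1365 = 1389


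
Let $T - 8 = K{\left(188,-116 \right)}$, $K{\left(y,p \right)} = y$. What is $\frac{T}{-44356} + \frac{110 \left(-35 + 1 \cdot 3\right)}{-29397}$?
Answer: $\frac{37592827}{325983333} \approx 0.11532$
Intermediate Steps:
$T = 196$ ($T = 8 + 188 = 196$)
$\frac{T}{-44356} + \frac{110 \left(-35 + 1 \cdot 3\right)}{-29397} = \frac{196}{-44356} + \frac{110 \left(-35 + 1 \cdot 3\right)}{-29397} = 196 \left(- \frac{1}{44356}\right) + 110 \left(-35 + 3\right) \left(- \frac{1}{29397}\right) = - \frac{49}{11089} + 110 \left(-32\right) \left(- \frac{1}{29397}\right) = - \frac{49}{11089} - - \frac{3520}{29397} = - \frac{49}{11089} + \frac{3520}{29397} = \frac{37592827}{325983333}$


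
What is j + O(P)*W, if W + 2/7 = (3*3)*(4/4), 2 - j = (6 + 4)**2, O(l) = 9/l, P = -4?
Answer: -3293/28 ≈ -117.61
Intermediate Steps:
j = -98 (j = 2 - (6 + 4)**2 = 2 - 1*10**2 = 2 - 1*100 = 2 - 100 = -98)
W = 61/7 (W = -2/7 + (3*3)*(4/4) = -2/7 + 9*(4*(1/4)) = -2/7 + 9*1 = -2/7 + 9 = 61/7 ≈ 8.7143)
j + O(P)*W = -98 + (9/(-4))*(61/7) = -98 + (9*(-1/4))*(61/7) = -98 - 9/4*61/7 = -98 - 549/28 = -3293/28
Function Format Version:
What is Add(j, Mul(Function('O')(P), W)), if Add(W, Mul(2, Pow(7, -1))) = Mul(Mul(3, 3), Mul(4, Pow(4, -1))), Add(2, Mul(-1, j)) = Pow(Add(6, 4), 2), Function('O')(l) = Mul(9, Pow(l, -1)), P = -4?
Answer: Rational(-3293, 28) ≈ -117.61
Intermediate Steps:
j = -98 (j = Add(2, Mul(-1, Pow(Add(6, 4), 2))) = Add(2, Mul(-1, Pow(10, 2))) = Add(2, Mul(-1, 100)) = Add(2, -100) = -98)
W = Rational(61, 7) (W = Add(Rational(-2, 7), Mul(Mul(3, 3), Mul(4, Pow(4, -1)))) = Add(Rational(-2, 7), Mul(9, Mul(4, Rational(1, 4)))) = Add(Rational(-2, 7), Mul(9, 1)) = Add(Rational(-2, 7), 9) = Rational(61, 7) ≈ 8.7143)
Add(j, Mul(Function('O')(P), W)) = Add(-98, Mul(Mul(9, Pow(-4, -1)), Rational(61, 7))) = Add(-98, Mul(Mul(9, Rational(-1, 4)), Rational(61, 7))) = Add(-98, Mul(Rational(-9, 4), Rational(61, 7))) = Add(-98, Rational(-549, 28)) = Rational(-3293, 28)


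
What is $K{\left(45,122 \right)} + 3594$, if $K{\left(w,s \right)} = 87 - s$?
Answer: $3559$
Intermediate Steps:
$K{\left(45,122 \right)} + 3594 = \left(87 - 122\right) + 3594 = -35 + 3594 = 3559$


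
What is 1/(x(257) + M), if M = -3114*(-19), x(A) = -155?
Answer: 1/59011 ≈ 1.6946e-5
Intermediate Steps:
M = 59166
1/(x(257) + M) = 1/(-155 + 59166) = 1/59011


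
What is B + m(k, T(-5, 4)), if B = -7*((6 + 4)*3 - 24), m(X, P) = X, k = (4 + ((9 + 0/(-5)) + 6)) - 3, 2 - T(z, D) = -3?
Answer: -26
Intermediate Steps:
T(z, D) = 5 (T(z, D) = 2 - 1*(-3) = 2 + 3 = 5)
k = 16 (k = (4 + ((9 + 0*(-⅕)) + 6)) - 3 = (4 + ((9 + 0) + 6)) - 3 = (4 + (9 + 6)) - 3 = (4 + 15) - 3 = 19 - 3 = 16)
B = -42 (B = -7*(10*3 - 24) = -7*(30 - 24) = -7*6 = -42)
B + m(k, T(-5, 4)) = -42 + 16 = -26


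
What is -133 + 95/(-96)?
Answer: -12863/96 ≈ -133.99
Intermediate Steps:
-133 + 95/(-96) = -133 + 95*(-1/96) = -133 - 95/96 = -12863/96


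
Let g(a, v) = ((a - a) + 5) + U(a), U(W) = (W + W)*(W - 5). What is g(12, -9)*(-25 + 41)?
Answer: 2768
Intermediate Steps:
U(W) = 2*W*(-5 + W) (U(W) = (2*W)*(-5 + W) = 2*W*(-5 + W))
g(a, v) = 5 + 2*a*(-5 + a) (g(a, v) = ((a - a) + 5) + 2*a*(-5 + a) = (0 + 5) + 2*a*(-5 + a) = 5 + 2*a*(-5 + a))
g(12, -9)*(-25 + 41) = (5 + 2*12*(-5 + 12))*(-25 + 41) = (5 + 2*12*7)*16 = (5 + 168)*16 = 173*16 = 2768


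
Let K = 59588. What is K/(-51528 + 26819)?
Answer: -59588/24709 ≈ -2.4116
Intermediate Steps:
K/(-51528 + 26819) = 59588/(-51528 + 26819) = 59588/(-24709) = 59588*(-1/24709) = -59588/24709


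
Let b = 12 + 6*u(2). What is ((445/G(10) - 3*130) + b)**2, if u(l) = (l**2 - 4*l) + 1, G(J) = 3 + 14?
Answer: 39526369/289 ≈ 1.3677e+5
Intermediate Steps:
G(J) = 17
u(l) = 1 + l**2 - 4*l
b = -6 (b = 12 + 6*(1 + 2**2 - 4*2) = 12 + 6*(1 + 4 - 8) = 12 + 6*(-3) = 12 - 18 = -6)
((445/G(10) - 3*130) + b)**2 = ((445/17 - 3*130) - 6)**2 = ((445*(1/17) - 1*390) - 6)**2 = ((445/17 - 390) - 6)**2 = (-6185/17 - 6)**2 = (-6287/17)**2 = 39526369/289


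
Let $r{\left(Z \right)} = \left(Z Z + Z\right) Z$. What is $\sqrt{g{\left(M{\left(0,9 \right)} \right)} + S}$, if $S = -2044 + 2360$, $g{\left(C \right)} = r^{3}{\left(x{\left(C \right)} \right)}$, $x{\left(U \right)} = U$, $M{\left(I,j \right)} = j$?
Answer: $2 \sqrt{132860329} \approx 23053.0$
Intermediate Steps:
$r{\left(Z \right)} = Z \left(Z + Z^{2}\right)$ ($r{\left(Z \right)} = \left(Z^{2} + Z\right) Z = \left(Z + Z^{2}\right) Z = Z \left(Z + Z^{2}\right)$)
$g{\left(C \right)} = C^{6} \left(1 + C\right)^{3}$ ($g{\left(C \right)} = \left(C^{2} \left(1 + C\right)\right)^{3} = C^{6} \left(1 + C\right)^{3}$)
$S = 316$
$\sqrt{g{\left(M{\left(0,9 \right)} \right)} + S} = \sqrt{9^{6} \left(1 + 9\right)^{3} + 316} = \sqrt{531441 \cdot 10^{3} + 316} = \sqrt{531441 \cdot 1000 + 316} = \sqrt{531441000 + 316} = \sqrt{531441316} = 2 \sqrt{132860329}$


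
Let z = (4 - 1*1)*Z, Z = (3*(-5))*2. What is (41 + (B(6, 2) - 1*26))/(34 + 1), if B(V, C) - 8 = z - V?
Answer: -73/35 ≈ -2.0857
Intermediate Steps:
Z = -30 (Z = -15*2 = -30)
z = -90 (z = (4 - 1*1)*(-30) = (4 - 1)*(-30) = 3*(-30) = -90)
B(V, C) = -82 - V (B(V, C) = 8 + (-90 - V) = -82 - V)
(41 + (B(6, 2) - 1*26))/(34 + 1) = (41 + ((-82 - 1*6) - 1*26))/(34 + 1) = (41 + ((-82 - 6) - 26))/35 = (41 + (-88 - 26))/35 = (41 - 114)/35 = (1/35)*(-73) = -73/35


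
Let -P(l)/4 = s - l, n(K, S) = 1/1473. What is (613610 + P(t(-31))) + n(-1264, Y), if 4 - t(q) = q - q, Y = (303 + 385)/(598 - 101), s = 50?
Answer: 903576499/1473 ≈ 6.1343e+5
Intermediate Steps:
Y = 688/497 ≈ 1.3843
n(K, S) = 1/1473
t(q) = 4 (t(q) = 4 - (q - q) = 4 - 1*0 = 4 + 0 = 4)
P(l) = -200 + 4*l (P(l) = -4*(50 - l) = -200 + 4*l)
(613610 + P(t(-31))) + n(-1264, Y) = (613610 + (-200 + 4*4)) + 1/1473 = (613610 + (-200 + 16)) + 1/1473 = (613610 - 184) + 1/1473 = 613426 + 1/1473 = 903576499/1473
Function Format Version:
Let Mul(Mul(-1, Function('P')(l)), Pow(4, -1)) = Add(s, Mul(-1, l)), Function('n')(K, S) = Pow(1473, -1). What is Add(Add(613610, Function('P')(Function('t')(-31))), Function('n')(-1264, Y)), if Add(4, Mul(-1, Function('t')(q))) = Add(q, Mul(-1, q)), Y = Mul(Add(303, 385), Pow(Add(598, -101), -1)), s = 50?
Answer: Rational(903576499, 1473) ≈ 6.1343e+5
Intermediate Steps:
Y = Rational(688, 497) (Y = Mul(688, Pow(497, -1)) = Mul(688, Rational(1, 497)) = Rational(688, 497) ≈ 1.3843)
Function('n')(K, S) = Rational(1, 1473)
Function('t')(q) = 4 (Function('t')(q) = Add(4, Mul(-1, Add(q, Mul(-1, q)))) = Add(4, Mul(-1, 0)) = Add(4, 0) = 4)
Function('P')(l) = Add(-200, Mul(4, l)) (Function('P')(l) = Mul(-4, Add(50, Mul(-1, l))) = Add(-200, Mul(4, l)))
Add(Add(613610, Function('P')(Function('t')(-31))), Function('n')(-1264, Y)) = Add(Add(613610, Add(-200, Mul(4, 4))), Rational(1, 1473)) = Add(Add(613610, Add(-200, 16)), Rational(1, 1473)) = Add(Add(613610, -184), Rational(1, 1473)) = Add(613426, Rational(1, 1473)) = Rational(903576499, 1473)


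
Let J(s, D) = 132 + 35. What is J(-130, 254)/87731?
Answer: 167/87731 ≈ 0.0019035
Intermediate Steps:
J(s, D) = 167
J(-130, 254)/87731 = 167/87731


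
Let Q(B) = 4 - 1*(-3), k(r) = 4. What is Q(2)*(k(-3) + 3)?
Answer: 49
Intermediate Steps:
Q(B) = 7 (Q(B) = 4 + 3 = 7)
Q(2)*(k(-3) + 3) = 7*(4 + 3) = 7*7 = 49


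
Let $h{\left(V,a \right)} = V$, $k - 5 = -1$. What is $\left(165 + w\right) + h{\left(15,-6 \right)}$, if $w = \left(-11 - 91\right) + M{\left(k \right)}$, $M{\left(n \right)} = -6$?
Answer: $72$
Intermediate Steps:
$k = 4$ ($k = 5 - 1 = 4$)
$w = -108$ ($w = \left(-11 - 91\right) - 6 = -102 - 6 = -108$)
$\left(165 + w\right) + h{\left(15,-6 \right)} = \left(165 - 108\right) + 15 = 57 + 15 = 72$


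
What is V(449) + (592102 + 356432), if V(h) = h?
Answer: 948983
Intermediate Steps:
V(449) + (592102 + 356432) = 449 + (592102 + 356432) = 449 + 948534 = 948983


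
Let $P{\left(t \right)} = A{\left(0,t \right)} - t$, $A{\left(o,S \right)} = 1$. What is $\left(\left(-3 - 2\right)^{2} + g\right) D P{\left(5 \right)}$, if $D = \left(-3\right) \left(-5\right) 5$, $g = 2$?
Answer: $-8100$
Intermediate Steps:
$P{\left(t \right)} = 1 - t$
$D = 75$ ($D = 15 \cdot 5 = 75$)
$\left(\left(-3 - 2\right)^{2} + g\right) D P{\left(5 \right)} = \left(\left(-3 - 2\right)^{2} + 2\right) 75 \left(1 - 5\right) = \left(\left(-5\right)^{2} + 2\right) 75 \left(1 - 5\right) = \left(25 + 2\right) 75 \left(-4\right) = 27 \cdot 75 \left(-4\right) = 2025 \left(-4\right) = -8100$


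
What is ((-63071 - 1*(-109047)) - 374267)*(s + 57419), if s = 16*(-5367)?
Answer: 9340863823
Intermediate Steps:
s = -85872
((-63071 - 1*(-109047)) - 374267)*(s + 57419) = ((-63071 - 1*(-109047)) - 374267)*(-85872 + 57419) = ((-63071 + 109047) - 374267)*(-28453) = (45976 - 374267)*(-28453) = -328291*(-28453) = 9340863823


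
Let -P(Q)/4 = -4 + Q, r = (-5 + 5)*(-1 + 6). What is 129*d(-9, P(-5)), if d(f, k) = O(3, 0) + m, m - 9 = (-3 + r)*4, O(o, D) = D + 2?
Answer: -129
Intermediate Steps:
r = 0 (r = 0*5 = 0)
P(Q) = 16 - 4*Q (P(Q) = -4*(-4 + Q) = 16 - 4*Q)
O(o, D) = 2 + D
m = -3 (m = 9 + (-3 + 0)*4 = 9 - 3*4 = 9 - 12 = -3)
d(f, k) = -1 (d(f, k) = (2 + 0) - 3 = 2 - 3 = -1)
129*d(-9, P(-5)) = 129*(-1) = -129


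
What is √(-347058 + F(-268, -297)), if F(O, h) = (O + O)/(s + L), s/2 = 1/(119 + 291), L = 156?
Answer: I*√354969008832218/31981 ≈ 589.12*I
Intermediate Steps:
s = 1/205 (s = 2/(119 + 291) = 2/410 = 2*(1/410) = 1/205 ≈ 0.0048781)
F(O, h) = 410*O/31981 (F(O, h) = (O + O)/(1/205 + 156) = (2*O)/(31981/205) = (2*O)*(205/31981) = 410*O/31981)
√(-347058 + F(-268, -297)) = √(-347058 + (410/31981)*(-268)) = √(-347058 - 109880/31981) = √(-11099371778/31981) = I*√354969008832218/31981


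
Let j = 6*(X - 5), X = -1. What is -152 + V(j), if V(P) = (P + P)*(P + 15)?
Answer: 1360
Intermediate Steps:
j = -36 (j = 6*(-1 - 5) = 6*(-6) = -36)
V(P) = 2*P*(15 + P) (V(P) = (2*P)*(15 + P) = 2*P*(15 + P))
-152 + V(j) = -152 + 2*(-36)*(15 - 36) = -152 + 2*(-36)*(-21) = -152 + 1512 = 1360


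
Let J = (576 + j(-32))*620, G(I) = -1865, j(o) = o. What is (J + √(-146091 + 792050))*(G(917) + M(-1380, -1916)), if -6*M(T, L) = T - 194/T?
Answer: -114152365408/207 - 6768997*√645959/4140 ≈ -5.5277e+8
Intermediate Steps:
M(T, L) = -T/6 + 97/(3*T) (M(T, L) = -(T - 194/T)/6 = -T/6 + 97/(3*T))
J = 337280 (J = (576 - 32)*620 = 544*620 = 337280)
(J + √(-146091 + 792050))*(G(917) + M(-1380, -1916)) = (337280 + √(-146091 + 792050))*(-1865 + (⅙)*(194 - 1*(-1380)²)/(-1380)) = (337280 + √645959)*(-1865 + (⅙)*(-1/1380)*(194 - 1*1904400)) = (337280 + √645959)*(-1865 + (⅙)*(-1/1380)*(194 - 1904400)) = (337280 + √645959)*(-1865 + (⅙)*(-1/1380)*(-1904206)) = (337280 + √645959)*(-1865 + 952103/4140) = (337280 + √645959)*(-6768997/4140) = -114152365408/207 - 6768997*√645959/4140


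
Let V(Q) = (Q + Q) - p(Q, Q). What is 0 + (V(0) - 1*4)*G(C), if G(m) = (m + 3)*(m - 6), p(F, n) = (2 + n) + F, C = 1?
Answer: 120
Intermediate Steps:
p(F, n) = 2 + F + n
G(m) = (-6 + m)*(3 + m) (G(m) = (3 + m)*(-6 + m) = (-6 + m)*(3 + m))
V(Q) = -2 (V(Q) = (Q + Q) - (2 + Q + Q) = 2*Q - (2 + 2*Q) = 2*Q + (-2 - 2*Q) = -2)
0 + (V(0) - 1*4)*G(C) = 0 + (-2 - 1*4)*(-18 + 1² - 3*1) = 0 + (-2 - 4)*(-18 + 1 - 3) = 0 - 6*(-20) = 0 + 120 = 120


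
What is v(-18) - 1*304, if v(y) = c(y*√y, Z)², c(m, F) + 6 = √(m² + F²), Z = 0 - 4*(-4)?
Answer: -5844 - 24*I*√1394 ≈ -5844.0 - 896.07*I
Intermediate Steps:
Z = 16 (Z = 0 + 16 = 16)
c(m, F) = -6 + √(F² + m²) (c(m, F) = -6 + √(m² + F²) = -6 + √(F² + m²))
v(y) = (-6 + √(256 + y³))² (v(y) = (-6 + √(16² + (y*√y)²))² = (-6 + √(256 + (y^(3/2))²))² = (-6 + √(256 + y³))²)
v(-18) - 1*304 = (-6 + √(256 + (-18)³))² - 1*304 = (-6 + √(256 - 5832))² - 304 = (-6 + √(-5576))² - 304 = (-6 + 2*I*√1394)² - 304 = -304 + (-6 + 2*I*√1394)²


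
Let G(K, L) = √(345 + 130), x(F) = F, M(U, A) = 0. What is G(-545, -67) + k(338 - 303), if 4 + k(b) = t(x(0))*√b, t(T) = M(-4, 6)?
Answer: -4 + 5*√19 ≈ 17.794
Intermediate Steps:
G(K, L) = 5*√19 (G(K, L) = √475 = 5*√19)
t(T) = 0
k(b) = -4 (k(b) = -4 + 0*√b = -4 + 0 = -4)
G(-545, -67) + k(338 - 303) = 5*√19 - 4 = -4 + 5*√19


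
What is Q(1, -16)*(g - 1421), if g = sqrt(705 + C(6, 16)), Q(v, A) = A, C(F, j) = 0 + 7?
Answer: 22736 - 32*sqrt(178) ≈ 22309.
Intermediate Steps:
C(F, j) = 7
g = 2*sqrt(178) (g = sqrt(705 + 7) = sqrt(712) = 2*sqrt(178) ≈ 26.683)
Q(1, -16)*(g - 1421) = -16*(2*sqrt(178) - 1421) = -16*(-1421 + 2*sqrt(178)) = 22736 - 32*sqrt(178)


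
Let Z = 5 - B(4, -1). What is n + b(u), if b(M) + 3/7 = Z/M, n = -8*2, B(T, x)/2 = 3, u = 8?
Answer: -927/56 ≈ -16.554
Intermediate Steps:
B(T, x) = 6 (B(T, x) = 2*3 = 6)
n = -16
Z = -1 (Z = 5 - 1*6 = 5 - 6 = -1)
b(M) = -3/7 - 1/M
n + b(u) = -16 + (-3/7 - 1/8) = -16 + (-3/7 - 1*⅛) = -16 + (-3/7 - ⅛) = -16 - 31/56 = -927/56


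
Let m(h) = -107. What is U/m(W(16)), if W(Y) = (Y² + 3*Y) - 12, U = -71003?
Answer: 71003/107 ≈ 663.58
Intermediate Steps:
W(Y) = -12 + Y² + 3*Y
U/m(W(16)) = -71003/(-107) = -71003*(-1/107) = 71003/107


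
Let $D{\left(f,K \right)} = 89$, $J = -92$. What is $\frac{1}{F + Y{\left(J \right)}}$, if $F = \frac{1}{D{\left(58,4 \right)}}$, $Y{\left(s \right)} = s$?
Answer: $- \frac{89}{8187} \approx -0.010871$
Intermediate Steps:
$F = \frac{1}{89} \approx 0.011236$
$\frac{1}{F + Y{\left(J \right)}} = \frac{1}{\frac{1}{89} - 92} = \frac{1}{- \frac{8187}{89}} = - \frac{89}{8187}$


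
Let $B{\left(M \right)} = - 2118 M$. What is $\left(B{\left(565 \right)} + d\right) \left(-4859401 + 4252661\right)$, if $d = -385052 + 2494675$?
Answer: $-553925103220$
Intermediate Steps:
$d = 2109623$
$\left(B{\left(565 \right)} + d\right) \left(-4859401 + 4252661\right) = \left(\left(-2118\right) 565 + 2109623\right) \left(-4859401 + 4252661\right) = \left(-1196670 + 2109623\right) \left(-606740\right) = 912953 \left(-606740\right) = -553925103220$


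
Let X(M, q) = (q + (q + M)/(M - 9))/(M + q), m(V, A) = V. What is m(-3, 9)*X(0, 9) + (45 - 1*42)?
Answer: ⅓ ≈ 0.33333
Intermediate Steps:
X(M, q) = (q + (M + q)/(-9 + M))/(M + q)
m(-3, 9)*X(0, 9) + (45 - 1*42) = -3*(0 - 8*9 + 0*9)/(0² - 9*0 - 9*9 + 0*9) + (45 - 1*42) = -3*(0 - 72 + 0)/(0 + 0 - 81 + 0) + (45 - 42) = -3*(-72)/(-81) + 3 = -(-1)*(-72)/27 + 3 = -3*8/9 + 3 = -8/3 + 3 = ⅓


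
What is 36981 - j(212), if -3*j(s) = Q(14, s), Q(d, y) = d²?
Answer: 111139/3 ≈ 37046.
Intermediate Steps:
j(s) = -196/3 (j(s) = -⅓*14² = -⅓*196 = -196/3)
36981 - j(212) = 36981 - 1*(-196/3) = 36981 + 196/3 = 111139/3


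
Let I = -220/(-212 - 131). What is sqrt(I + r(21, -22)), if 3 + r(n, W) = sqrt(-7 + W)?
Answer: sqrt(-5663 + 2401*I*sqrt(29))/49 ≈ 1.3267 + 2.0295*I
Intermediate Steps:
I = 220/343 (I = -220/(-343) = -220*(-1/343) = 220/343 ≈ 0.64140)
r(n, W) = -3 + sqrt(-7 + W)
sqrt(I + r(21, -22)) = sqrt(220/343 + (-3 + sqrt(-7 - 22))) = sqrt(220/343 + (-3 + sqrt(-29))) = sqrt(220/343 + (-3 + I*sqrt(29))) = sqrt(-809/343 + I*sqrt(29))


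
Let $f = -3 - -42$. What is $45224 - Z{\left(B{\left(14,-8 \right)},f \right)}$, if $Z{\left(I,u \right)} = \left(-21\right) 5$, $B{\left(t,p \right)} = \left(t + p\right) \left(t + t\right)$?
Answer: $45329$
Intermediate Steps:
$B{\left(t,p \right)} = 2 t \left(p + t\right)$ ($B{\left(t,p \right)} = \left(p + t\right) 2 t = 2 t \left(p + t\right)$)
$f = 39$ ($f = -3 + 42 = 39$)
$Z{\left(I,u \right)} = -105$
$45224 - Z{\left(B{\left(14,-8 \right)},f \right)} = 45224 - -105 = 45224 + 105 = 45329$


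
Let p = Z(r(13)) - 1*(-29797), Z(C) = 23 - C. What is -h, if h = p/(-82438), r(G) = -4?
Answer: 14912/41219 ≈ 0.36177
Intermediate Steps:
p = 29824 (p = (23 - 1*(-4)) - 1*(-29797) = (23 + 4) + 29797 = 27 + 29797 = 29824)
h = -14912/41219 (h = 29824/(-82438) = 29824*(-1/82438) = -14912/41219 ≈ -0.36177)
-h = -1*(-14912/41219) = 14912/41219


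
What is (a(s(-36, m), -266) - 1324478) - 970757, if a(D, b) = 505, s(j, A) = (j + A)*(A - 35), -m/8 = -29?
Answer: -2294730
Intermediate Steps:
m = 232 (m = -8*(-29) = 232)
s(j, A) = (-35 + A)*(A + j) (s(j, A) = (A + j)*(-35 + A) = (-35 + A)*(A + j))
(a(s(-36, m), -266) - 1324478) - 970757 = (505 - 1324478) - 970757 = -1323973 - 970757 = -2294730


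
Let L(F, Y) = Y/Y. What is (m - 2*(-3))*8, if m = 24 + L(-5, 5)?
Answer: 248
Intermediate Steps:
L(F, Y) = 1
m = 25 (m = 24 + 1 = 25)
(m - 2*(-3))*8 = (25 - 2*(-3))*8 = (25 + 6)*8 = 31*8 = 248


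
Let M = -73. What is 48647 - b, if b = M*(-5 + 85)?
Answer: 54487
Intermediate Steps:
b = -5840 (b = -73*(-5 + 85) = -73*80 = -5840)
48647 - b = 48647 - 1*(-5840) = 48647 + 5840 = 54487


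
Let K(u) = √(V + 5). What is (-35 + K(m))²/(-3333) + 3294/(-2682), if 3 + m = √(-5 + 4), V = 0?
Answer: -264403/165539 + 70*√5/3333 ≈ -1.5503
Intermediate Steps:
m = -3 + I (m = -3 + √(-5 + 4) = -3 + √(-1) = -3 + I ≈ -3.0 + 1.0*I)
K(u) = √5 (K(u) = √(0 + 5) = √5)
(-35 + K(m))²/(-3333) + 3294/(-2682) = (-35 + √5)²/(-3333) + 3294/(-2682) = (-35 + √5)²*(-1/3333) + 3294*(-1/2682) = -(-35 + √5)²/3333 - 183/149 = -183/149 - (-35 + √5)²/3333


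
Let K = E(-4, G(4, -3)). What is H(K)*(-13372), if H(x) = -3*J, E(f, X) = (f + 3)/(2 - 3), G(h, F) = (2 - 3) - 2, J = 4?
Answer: 160464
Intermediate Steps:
G(h, F) = -3 (G(h, F) = -1 - 2 = -3)
E(f, X) = -3 - f (E(f, X) = (3 + f)/(-1) = (3 + f)*(-1) = -3 - f)
K = 1 (K = -3 - 1*(-4) = -3 + 4 = 1)
H(x) = -12 (H(x) = -3*4 = -12)
H(K)*(-13372) = -12*(-13372) = 160464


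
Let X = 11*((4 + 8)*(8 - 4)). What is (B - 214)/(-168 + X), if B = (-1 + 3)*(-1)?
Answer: -⅗ ≈ -0.60000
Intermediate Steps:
B = -2 (B = 2*(-1) = -2)
X = 528 (X = 11*(12*4) = 11*48 = 528)
(B - 214)/(-168 + X) = (-2 - 214)/(-168 + 528) = -216/360 = -216*1/360 = -⅗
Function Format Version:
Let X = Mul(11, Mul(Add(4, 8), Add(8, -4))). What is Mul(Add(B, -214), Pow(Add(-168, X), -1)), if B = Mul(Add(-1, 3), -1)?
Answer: Rational(-3, 5) ≈ -0.60000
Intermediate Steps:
B = -2 (B = Mul(2, -1) = -2)
X = 528 (X = Mul(11, Mul(12, 4)) = Mul(11, 48) = 528)
Mul(Add(B, -214), Pow(Add(-168, X), -1)) = Mul(Add(-2, -214), Pow(Add(-168, 528), -1)) = Mul(-216, Pow(360, -1)) = Mul(-216, Rational(1, 360)) = Rational(-3, 5)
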